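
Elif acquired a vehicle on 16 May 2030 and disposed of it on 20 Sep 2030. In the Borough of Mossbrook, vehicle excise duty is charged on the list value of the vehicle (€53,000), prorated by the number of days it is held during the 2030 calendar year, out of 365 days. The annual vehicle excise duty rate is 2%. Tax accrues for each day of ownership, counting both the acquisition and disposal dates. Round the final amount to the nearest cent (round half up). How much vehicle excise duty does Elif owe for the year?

Days held (16 May – 20 Sep 2030): 128 out of 365
Tax = €53,000 × 2% × 128/365 = €371.7260

€371.73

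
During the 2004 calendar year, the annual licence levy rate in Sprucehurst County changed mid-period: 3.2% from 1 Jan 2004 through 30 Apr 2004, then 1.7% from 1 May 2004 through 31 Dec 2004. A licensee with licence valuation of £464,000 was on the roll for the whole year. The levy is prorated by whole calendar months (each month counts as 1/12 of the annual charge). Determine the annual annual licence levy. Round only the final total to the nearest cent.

£10,208.00

1 Jan – 30 Apr 2004: 4 months at 3.2% → £464,000 × 3.2% × 4/12 = £4,949.3333
1 May – 31 Dec 2004: 8 months at 1.7% → £464,000 × 1.7% × 8/12 = £5,258.6667
Total = £10,208.0000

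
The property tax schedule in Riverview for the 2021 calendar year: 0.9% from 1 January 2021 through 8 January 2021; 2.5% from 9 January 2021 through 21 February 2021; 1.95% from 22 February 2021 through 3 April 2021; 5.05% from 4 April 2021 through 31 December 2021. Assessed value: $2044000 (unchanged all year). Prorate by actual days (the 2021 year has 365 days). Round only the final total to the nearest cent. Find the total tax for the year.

1 January – 8 January 2021: 8 days at 0.9% → $2044000 × 0.9% × 8/365 = $403.2000
9 January – 21 February 2021: 44 days at 2.5% → $2044000 × 2.5% × 44/365 = $6160.0000
22 February – 3 April 2021: 41 days at 1.95% → $2044000 × 1.95% × 41/365 = $4477.2000
4 April – 31 December 2021: 272 days at 5.05% → $2044000 × 5.05% × 272/365 = $76921.6000
Total = $87962.0000

$87962.00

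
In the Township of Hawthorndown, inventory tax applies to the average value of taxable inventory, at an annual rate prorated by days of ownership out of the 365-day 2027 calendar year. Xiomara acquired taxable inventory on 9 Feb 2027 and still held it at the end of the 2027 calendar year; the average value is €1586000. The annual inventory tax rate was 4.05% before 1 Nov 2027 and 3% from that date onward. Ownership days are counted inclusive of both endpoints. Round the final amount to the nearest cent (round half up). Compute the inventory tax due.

9 Feb – 31 Oct 2027: 265 days at 4.05% → €1586000 × 4.05% × 265/365 = €46634.9178
1 Nov – 31 Dec 2027: 61 days at 3% → €1586000 × 3% × 61/365 = €7951.7260
Total = €54586.6438

€54586.64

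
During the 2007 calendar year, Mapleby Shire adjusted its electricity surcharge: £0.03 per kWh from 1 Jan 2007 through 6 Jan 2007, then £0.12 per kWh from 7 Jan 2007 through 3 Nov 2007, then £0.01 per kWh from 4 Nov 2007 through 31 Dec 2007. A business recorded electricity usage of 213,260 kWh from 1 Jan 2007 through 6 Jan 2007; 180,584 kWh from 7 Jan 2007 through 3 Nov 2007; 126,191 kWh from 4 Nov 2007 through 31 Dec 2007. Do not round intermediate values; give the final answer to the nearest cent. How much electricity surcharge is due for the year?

1 Jan – 6 Jan 2007: 213,260 kWh at £0.03/kWh → £6,397.80
7 Jan – 3 Nov 2007: 180,584 kWh at £0.12/kWh → £21,670.08
4 Nov – 31 Dec 2007: 126,191 kWh at £0.01/kWh → £1,261.91

£29,329.79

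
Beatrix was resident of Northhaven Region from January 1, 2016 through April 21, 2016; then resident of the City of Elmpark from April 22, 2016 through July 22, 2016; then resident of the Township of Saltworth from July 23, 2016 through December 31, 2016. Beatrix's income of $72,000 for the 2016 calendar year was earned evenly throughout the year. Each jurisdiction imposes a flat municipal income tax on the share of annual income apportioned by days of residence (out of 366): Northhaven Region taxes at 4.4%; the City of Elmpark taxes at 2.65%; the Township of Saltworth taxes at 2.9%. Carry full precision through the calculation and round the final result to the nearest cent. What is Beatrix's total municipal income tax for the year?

Northhaven Region, January 1 – April 21, 2016: 112 days → $72,000 × 4.4% × 112/366 = $969.4426
The City of Elmpark, April 22 – July 22, 2016: 92 days → $72,000 × 2.65% × 92/366 = $479.6066
The Township of Saltworth, July 23 – December 31, 2016: 162 days → $72,000 × 2.9% × 162/366 = $924.1967
Total = $2,373.2459

$2,373.25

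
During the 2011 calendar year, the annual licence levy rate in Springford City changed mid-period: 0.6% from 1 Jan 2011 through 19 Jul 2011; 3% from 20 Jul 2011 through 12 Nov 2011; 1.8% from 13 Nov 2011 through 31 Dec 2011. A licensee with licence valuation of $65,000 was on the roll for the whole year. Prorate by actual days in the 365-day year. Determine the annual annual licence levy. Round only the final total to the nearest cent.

$990.49

1 Jan – 19 Jul 2011: 200 days at 0.6% → $65,000 × 0.6% × 200/365 = $213.6986
20 Jul – 12 Nov 2011: 116 days at 3% → $65,000 × 3% × 116/365 = $619.7260
13 Nov – 31 Dec 2011: 49 days at 1.8% → $65,000 × 1.8% × 49/365 = $157.0685
Total = $990.4932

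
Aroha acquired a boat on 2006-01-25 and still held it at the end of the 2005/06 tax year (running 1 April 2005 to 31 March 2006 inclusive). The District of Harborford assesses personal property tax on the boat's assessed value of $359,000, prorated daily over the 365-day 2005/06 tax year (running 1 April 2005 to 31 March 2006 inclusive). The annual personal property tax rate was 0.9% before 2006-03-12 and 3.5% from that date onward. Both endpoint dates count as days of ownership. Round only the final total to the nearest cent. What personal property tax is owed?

$1,095.69

2006-01-25 to 2006-03-11: 46 days at 0.9% → $359,000 × 0.9% × 46/365 = $407.1945
2006-03-12 to 2006-03-31: 20 days at 3.5% → $359,000 × 3.5% × 20/365 = $688.4932
Total = $1,095.6877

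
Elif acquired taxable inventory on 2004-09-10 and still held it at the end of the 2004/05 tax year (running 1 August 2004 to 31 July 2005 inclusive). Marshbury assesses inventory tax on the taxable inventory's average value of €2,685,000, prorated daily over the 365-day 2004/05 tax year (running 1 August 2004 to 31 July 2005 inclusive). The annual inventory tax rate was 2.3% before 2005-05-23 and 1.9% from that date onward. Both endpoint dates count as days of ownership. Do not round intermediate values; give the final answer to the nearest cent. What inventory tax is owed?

2004-09-10 to 2005-05-22: 255 days at 2.3% → €2,685,000 × 2.3% × 255/365 = €43,143.9041
2005-05-23 to 2005-07-31: 70 days at 1.9% → €2,685,000 × 1.9% × 70/365 = €9,783.6986
Total = €52,927.6027

€52,927.60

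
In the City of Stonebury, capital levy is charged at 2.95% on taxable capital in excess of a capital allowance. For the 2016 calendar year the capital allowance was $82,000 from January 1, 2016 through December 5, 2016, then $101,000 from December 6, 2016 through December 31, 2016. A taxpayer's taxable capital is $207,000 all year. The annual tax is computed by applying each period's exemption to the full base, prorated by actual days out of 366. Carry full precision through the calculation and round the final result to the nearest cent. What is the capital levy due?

$3,647.68

January 1 – December 5, 2016: 340 days, exemption $82,000 → ($207,000 − $82,000) × 2.95% × 340/366 = $3,425.5464
December 6 – December 31, 2016: 26 days, exemption $101,000 → ($207,000 − $101,000) × 2.95% × 26/366 = $222.1366
Total = $3,647.6831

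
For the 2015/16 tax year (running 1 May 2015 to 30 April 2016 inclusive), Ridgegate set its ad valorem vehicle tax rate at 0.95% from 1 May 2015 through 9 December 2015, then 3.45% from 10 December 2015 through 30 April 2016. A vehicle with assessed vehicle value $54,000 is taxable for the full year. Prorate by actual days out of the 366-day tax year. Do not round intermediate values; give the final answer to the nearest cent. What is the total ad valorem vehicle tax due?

1 May – 9 December 2015: 223 days at 0.95% → $54,000 × 0.95% × 223/366 = $312.5656
10 December 2015 – 30 April 2016: 143 days at 3.45% → $54,000 × 3.45% × 143/366 = $727.8934
Total = $1,040.4590

$1,040.46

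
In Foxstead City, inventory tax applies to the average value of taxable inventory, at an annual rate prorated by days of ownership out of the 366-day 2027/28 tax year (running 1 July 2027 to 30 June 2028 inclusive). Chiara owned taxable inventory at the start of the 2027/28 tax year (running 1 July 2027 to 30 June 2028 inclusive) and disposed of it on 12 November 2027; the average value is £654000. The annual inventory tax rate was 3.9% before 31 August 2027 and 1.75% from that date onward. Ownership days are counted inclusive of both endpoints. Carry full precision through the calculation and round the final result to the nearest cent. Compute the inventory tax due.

1 July – 30 August 2027: 61 days at 3.9% → £654000 × 3.9% × 61/366 = £4251.0000
31 August – 12 November 2027: 74 days at 1.75% → £654000 × 1.75% × 74/366 = £2314.0164
Total = £6565.0164

£6565.02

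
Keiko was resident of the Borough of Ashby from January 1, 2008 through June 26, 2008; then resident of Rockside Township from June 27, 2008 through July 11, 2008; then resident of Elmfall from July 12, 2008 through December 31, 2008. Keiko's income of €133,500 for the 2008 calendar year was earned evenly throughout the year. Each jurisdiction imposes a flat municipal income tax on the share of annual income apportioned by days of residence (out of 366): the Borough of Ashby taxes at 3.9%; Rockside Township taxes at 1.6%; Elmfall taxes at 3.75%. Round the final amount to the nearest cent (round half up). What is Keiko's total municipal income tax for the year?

The Borough of Ashby, January 1 – June 26, 2008: 178 days → €133,500 × 3.9% × 178/366 = €2,532.1230
Rockside Township, June 27 – July 11, 2008: 15 days → €133,500 × 1.6% × 15/366 = €87.5410
Elmfall, July 12 – December 31, 2008: 173 days → €133,500 × 3.75% × 173/366 = €2,366.3422
Total = €4,986.0061

€4,986.01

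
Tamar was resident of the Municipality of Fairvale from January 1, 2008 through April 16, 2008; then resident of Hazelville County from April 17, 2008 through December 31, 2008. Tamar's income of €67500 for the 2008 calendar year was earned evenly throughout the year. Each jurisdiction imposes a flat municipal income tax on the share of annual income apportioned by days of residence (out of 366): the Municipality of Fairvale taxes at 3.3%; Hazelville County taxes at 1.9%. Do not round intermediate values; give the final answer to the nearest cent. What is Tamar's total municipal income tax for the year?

€1558.77

The Municipality of Fairvale, January 1 – April 16, 2008: 107 days → €67500 × 3.3% × 107/366 = €651.2090
Hazelville County, April 17 – December 31, 2008: 259 days → €67500 × 1.9% × 259/366 = €907.5615
Total = €1558.7705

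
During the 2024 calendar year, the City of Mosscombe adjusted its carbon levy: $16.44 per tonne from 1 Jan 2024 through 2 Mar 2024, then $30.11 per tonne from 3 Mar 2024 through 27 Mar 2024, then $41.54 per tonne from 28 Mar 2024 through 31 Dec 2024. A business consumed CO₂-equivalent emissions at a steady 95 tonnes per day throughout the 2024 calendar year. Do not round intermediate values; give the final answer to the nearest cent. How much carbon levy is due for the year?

1 Jan – 2 Mar 2024: 62 days × 95 tonnes/day = 5,890 tonnes at $16.44/tonne → $96,831.60
3 Mar – 27 Mar 2024: 25 days × 95 tonnes/day = 2,375 tonnes at $30.11/tonne → $71,511.25
28 Mar – 31 Dec 2024: 279 days × 95 tonnes/day = 26,505 tonnes at $41.54/tonne → $1,101,017.70

$1,269,360.55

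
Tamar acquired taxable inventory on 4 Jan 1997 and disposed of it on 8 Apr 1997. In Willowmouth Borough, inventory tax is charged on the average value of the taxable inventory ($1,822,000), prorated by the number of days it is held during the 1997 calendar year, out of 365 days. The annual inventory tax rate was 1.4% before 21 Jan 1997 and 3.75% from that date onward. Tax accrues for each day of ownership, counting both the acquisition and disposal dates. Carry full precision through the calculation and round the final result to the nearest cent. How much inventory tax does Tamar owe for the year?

4 Jan – 20 Jan 1997: 17 days at 1.4% → $1,822,000 × 1.4% × 17/365 = $1,188.0438
21 Jan – 8 Apr 1997: 78 days at 3.75% → $1,822,000 × 3.75% × 78/365 = $14,600.9589
Total = $15,789.0027

$15,789.00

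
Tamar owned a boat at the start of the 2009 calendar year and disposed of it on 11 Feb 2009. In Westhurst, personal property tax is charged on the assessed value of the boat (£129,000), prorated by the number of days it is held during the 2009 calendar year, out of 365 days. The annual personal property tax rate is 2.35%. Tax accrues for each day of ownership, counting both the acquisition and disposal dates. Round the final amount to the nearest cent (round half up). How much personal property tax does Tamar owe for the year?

£348.83

Days held (1 Jan – 11 Feb 2009): 42 out of 365
Tax = £129,000 × 2.35% × 42/365 = £348.8301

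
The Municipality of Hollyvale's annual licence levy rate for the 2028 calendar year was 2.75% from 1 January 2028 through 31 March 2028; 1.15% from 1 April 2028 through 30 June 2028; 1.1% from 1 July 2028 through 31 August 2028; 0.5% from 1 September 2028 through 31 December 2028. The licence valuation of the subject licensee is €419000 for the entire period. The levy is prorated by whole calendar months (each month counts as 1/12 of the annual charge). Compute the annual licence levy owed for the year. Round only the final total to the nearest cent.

€5551.75

1 January – 31 March 2028: 3 months at 2.75% → €419000 × 2.75% × 3/12 = €2880.6250
1 April – 30 June 2028: 3 months at 1.15% → €419000 × 1.15% × 3/12 = €1204.6250
1 July – 31 August 2028: 2 months at 1.1% → €419000 × 1.1% × 2/12 = €768.1667
1 September – 31 December 2028: 4 months at 0.5% → €419000 × 0.5% × 4/12 = €698.3333
Total = €5551.7500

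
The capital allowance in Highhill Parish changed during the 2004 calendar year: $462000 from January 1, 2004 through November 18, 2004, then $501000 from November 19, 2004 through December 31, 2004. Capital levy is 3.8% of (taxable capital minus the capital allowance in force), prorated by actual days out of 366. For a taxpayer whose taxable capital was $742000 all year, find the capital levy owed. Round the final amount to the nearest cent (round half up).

$10465.89

January 1 – November 18, 2004: 323 days, exemption $462000 → ($742000 − $462000) × 3.8% × 323/366 = $9389.9454
November 19 – December 31, 2004: 43 days, exemption $501000 → ($742000 − $501000) × 3.8% × 43/366 = $1075.9399
Total = $10465.8852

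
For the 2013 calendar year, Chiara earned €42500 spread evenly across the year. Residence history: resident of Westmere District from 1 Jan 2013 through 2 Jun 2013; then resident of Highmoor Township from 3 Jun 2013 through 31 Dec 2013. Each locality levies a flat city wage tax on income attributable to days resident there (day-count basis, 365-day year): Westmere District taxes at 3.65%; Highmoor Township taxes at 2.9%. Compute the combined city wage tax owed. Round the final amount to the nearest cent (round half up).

Westmere District, 1 Jan – 2 Jun 2013: 153 days → €42500 × 3.65% × 153/365 = €650.2500
Highmoor Township, 3 Jun – 31 Dec 2013: 212 days → €42500 × 2.9% × 212/365 = €715.8630
Total = €1366.1130

€1366.11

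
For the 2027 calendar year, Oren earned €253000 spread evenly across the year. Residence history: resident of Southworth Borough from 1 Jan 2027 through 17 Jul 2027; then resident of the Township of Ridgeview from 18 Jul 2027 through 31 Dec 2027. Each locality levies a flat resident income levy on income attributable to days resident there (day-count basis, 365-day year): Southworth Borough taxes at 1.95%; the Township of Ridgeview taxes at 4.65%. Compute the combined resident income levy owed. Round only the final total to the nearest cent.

Southworth Borough, 1 Jan – 17 Jul 2027: 198 days → €253000 × 1.95% × 198/365 = €2676.2548
The Township of Ridgeview, 18 Jul – 31 Dec 2027: 167 days → €253000 × 4.65% × 167/365 = €5382.6616
Total = €8058.9164

€8058.92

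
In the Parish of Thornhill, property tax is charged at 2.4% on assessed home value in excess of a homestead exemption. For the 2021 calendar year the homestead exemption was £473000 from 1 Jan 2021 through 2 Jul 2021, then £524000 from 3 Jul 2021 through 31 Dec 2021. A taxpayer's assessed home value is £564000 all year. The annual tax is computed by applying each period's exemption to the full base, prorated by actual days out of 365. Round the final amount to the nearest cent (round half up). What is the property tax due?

£1573.68

1 Jan – 2 Jul 2021: 183 days, exemption £473000 → (£564000 − £473000) × 2.4% × 183/365 = £1094.9918
3 Jul – 31 Dec 2021: 182 days, exemption £524000 → (£564000 − £524000) × 2.4% × 182/365 = £478.6849
Total = £1573.6767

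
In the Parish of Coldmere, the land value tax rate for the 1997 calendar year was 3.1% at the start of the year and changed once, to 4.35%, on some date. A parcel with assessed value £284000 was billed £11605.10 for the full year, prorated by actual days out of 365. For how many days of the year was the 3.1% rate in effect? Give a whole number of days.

Let d = days at the first rate; then 365 − d days at the second rate.
£284000 × [3.1%·d + 4.35%·(365−d)] / 365 = £11605.10
Solving gives d = 77, so the new rate took effect on March 19, 1997.

77 days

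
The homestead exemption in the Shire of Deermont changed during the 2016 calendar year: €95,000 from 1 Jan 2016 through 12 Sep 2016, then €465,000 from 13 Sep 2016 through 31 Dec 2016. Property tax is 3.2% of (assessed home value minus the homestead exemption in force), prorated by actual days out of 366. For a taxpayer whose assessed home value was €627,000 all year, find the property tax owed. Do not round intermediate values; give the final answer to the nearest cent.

€13,465.53

1 Jan – 12 Sep 2016: 256 days, exemption €95,000 → (€627,000 − €95,000) × 3.2% × 256/366 = €11,907.4973
13 Sep – 31 Dec 2016: 110 days, exemption €465,000 → (€627,000 − €465,000) × 3.2% × 110/366 = €1,558.0328
Total = €13,465.5301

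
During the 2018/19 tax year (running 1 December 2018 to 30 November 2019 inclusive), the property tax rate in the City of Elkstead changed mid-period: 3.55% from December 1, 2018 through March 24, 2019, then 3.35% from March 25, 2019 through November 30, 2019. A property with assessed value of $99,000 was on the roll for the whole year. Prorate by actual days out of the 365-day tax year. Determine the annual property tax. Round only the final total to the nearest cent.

$3,378.34

December 1, 2018 – March 24, 2019: 114 days at 3.55% → $99,000 × 3.55% × 114/365 = $1,097.6795
March 25 – November 30, 2019: 251 days at 3.35% → $99,000 × 3.35% × 251/365 = $2,280.6616
Total = $3,378.3411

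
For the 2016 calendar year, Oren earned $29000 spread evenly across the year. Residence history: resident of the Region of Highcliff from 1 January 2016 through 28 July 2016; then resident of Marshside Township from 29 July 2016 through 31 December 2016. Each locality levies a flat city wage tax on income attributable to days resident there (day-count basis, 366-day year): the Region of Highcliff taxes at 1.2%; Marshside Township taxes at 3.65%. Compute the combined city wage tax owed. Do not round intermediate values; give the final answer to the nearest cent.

$650.84

The Region of Highcliff, 1 January – 28 July 2016: 210 days → $29000 × 1.2% × 210/366 = $199.6721
Marshside Township, 29 July – 31 December 2016: 156 days → $29000 × 3.65% × 156/366 = $451.1639
Total = $650.8361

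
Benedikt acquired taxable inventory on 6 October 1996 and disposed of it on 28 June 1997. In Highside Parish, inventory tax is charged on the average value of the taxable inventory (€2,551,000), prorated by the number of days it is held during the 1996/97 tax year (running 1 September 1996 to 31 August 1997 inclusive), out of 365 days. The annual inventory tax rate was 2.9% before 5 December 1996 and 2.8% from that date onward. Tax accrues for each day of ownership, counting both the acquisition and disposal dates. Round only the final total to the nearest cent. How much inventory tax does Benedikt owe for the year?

€52,473.72

6 October – 4 December 1996: 60 days at 2.9% → €2,551,000 × 2.9% × 60/365 = €12,160.9315
5 December 1996 – 28 June 1997: 206 days at 2.8% → €2,551,000 × 2.8% × 206/365 = €40,312.7890
Total = €52,473.7205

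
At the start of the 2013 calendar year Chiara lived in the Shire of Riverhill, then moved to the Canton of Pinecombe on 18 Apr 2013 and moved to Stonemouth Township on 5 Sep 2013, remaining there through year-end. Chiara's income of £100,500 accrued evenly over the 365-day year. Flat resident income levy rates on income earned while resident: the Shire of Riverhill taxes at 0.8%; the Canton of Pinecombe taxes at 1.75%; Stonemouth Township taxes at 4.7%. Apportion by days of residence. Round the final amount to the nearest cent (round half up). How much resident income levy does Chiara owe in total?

The Shire of Riverhill, 1 Jan – 17 Apr 2013: 107 days → £100,500 × 0.8% × 107/365 = £235.6932
The Canton of Pinecombe, 18 Apr – 4 Sep 2013: 140 days → £100,500 × 1.75% × 140/365 = £674.5890
Stonemouth Township, 5 Sep – 31 Dec 2013: 118 days → £100,500 × 4.7% × 118/365 = £1,527.0493
Total = £2,437.3315

£2,437.33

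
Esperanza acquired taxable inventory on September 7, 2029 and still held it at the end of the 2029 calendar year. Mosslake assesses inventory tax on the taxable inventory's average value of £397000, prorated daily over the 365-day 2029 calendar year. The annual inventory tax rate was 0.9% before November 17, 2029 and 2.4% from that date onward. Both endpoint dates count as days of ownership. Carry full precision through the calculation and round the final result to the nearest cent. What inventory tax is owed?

£1869.71

September 7 – November 16, 2029: 71 days at 0.9% → £397000 × 0.9% × 71/365 = £695.0219
November 17 – December 31, 2029: 45 days at 2.4% → £397000 × 2.4% × 45/365 = £1174.6849
Total = £1869.7068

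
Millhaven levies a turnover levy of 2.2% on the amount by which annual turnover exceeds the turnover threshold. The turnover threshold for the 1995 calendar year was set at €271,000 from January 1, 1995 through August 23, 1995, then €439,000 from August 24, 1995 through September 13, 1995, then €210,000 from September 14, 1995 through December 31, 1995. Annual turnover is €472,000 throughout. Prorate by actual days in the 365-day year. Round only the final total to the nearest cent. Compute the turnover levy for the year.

January 1 – August 23, 1995: 235 days, exemption €271,000 → (€472,000 − €271,000) × 2.2% × 235/365 = €2,847.0411
August 24 – September 13, 1995: 21 days, exemption €439,000 → (€472,000 − €439,000) × 2.2% × 21/365 = €41.7699
September 14 – December 31, 1995: 109 days, exemption €210,000 → (€472,000 − €210,000) × 2.2% × 109/365 = €1,721.3041
Total = €4,610.1151

€4,610.12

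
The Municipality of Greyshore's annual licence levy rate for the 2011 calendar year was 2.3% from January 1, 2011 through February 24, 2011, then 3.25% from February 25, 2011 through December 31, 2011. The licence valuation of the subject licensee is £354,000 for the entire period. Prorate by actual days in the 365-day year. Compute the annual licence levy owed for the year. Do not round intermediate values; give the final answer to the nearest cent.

£10,998.25

January 1 – February 24, 2011: 55 days at 2.3% → £354,000 × 2.3% × 55/365 = £1,226.8767
February 25 – December 31, 2011: 310 days at 3.25% → £354,000 × 3.25% × 310/365 = £9,771.3699
Total = £10,998.2466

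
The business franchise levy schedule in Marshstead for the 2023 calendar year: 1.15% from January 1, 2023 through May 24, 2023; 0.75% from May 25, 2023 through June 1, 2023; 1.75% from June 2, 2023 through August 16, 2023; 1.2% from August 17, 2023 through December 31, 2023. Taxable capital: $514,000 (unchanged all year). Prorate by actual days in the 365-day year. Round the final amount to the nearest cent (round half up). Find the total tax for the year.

January 1 – May 24, 2023: 144 days at 1.15% → $514,000 × 1.15% × 144/365 = $2,332.0110
May 25 – June 1, 2023: 8 days at 0.75% → $514,000 × 0.75% × 8/365 = $84.4932
June 2 – August 16, 2023: 76 days at 1.75% → $514,000 × 1.75% × 76/365 = $1,872.9315
August 17 – December 31, 2023: 137 days at 1.2% → $514,000 × 1.2% × 137/365 = $2,315.1123
Total = $6,604.5479

$6,604.55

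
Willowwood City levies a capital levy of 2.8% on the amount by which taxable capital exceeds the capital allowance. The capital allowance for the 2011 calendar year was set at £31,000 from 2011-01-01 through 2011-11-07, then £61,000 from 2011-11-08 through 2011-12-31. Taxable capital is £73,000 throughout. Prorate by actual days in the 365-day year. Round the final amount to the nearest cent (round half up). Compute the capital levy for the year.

£1,051.73

2011-01-01 to 2011-11-07: 311 days, exemption £31,000 → (£73,000 − £31,000) × 2.8% × 311/365 = £1,002.0164
2011-11-08 to 2011-12-31: 54 days, exemption £61,000 → (£73,000 − £61,000) × 2.8% × 54/365 = £49.7096
Total = £1,051.7260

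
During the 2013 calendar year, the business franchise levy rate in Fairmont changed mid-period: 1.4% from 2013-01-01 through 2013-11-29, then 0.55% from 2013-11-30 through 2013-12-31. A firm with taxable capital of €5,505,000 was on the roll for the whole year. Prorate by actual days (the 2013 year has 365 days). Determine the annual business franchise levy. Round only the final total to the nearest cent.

2013-01-01 to 2013-11-29: 333 days at 1.4% → €5,505,000 × 1.4% × 333/365 = €70,313.1781
2013-11-30 to 2013-12-31: 32 days at 0.55% → €5,505,000 × 0.55% × 32/365 = €2,654.4658
Total = €72,967.6438

€72,967.64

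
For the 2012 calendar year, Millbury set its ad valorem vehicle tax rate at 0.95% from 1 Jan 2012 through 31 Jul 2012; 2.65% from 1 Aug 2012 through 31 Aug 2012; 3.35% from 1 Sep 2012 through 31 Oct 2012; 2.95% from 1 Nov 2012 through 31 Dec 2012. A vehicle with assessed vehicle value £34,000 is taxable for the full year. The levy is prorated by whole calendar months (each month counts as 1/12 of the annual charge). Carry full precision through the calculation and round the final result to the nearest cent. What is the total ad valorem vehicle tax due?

£620.50

1 Jan – 31 Jul 2012: 7 months at 0.95% → £34,000 × 0.95% × 7/12 = £188.4167
1 Aug – 31 Aug 2012: 1 month at 2.65% → £34,000 × 2.65% × 1/12 = £75.0833
1 Sep – 31 Oct 2012: 2 months at 3.35% → £34,000 × 3.35% × 2/12 = £189.8333
1 Nov – 31 Dec 2012: 2 months at 2.95% → £34,000 × 2.95% × 2/12 = £167.1667
Total = £620.5000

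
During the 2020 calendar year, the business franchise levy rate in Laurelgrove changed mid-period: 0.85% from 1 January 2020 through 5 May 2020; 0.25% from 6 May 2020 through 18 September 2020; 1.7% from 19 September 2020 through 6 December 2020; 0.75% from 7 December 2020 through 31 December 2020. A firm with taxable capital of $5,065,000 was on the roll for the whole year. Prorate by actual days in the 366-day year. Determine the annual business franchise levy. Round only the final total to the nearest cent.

1 January – 5 May 2020: 126 days at 0.85% → $5,065,000 × 0.85% × 126/366 = $14,821.3525
6 May – 18 September 2020: 136 days at 0.25% → $5,065,000 × 0.25% × 136/366 = $4,705.1913
19 September – 6 December 2020: 79 days at 1.7% → $5,065,000 × 1.7% × 79/366 = $18,585.5055
7 December – 31 December 2020: 25 days at 0.75% → $5,065,000 × 0.75% × 25/366 = $2,594.7746
Total = $40,706.8238

$40,706.82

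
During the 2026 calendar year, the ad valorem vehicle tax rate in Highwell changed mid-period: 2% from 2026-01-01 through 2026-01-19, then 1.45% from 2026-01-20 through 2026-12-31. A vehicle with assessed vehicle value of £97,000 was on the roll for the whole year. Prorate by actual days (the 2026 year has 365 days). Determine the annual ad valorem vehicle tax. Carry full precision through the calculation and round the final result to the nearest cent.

£1,434.27

2026-01-01 to 2026-01-19: 19 days at 2% → £97,000 × 2% × 19/365 = £100.9863
2026-01-20 to 2026-12-31: 346 days at 1.45% → £97,000 × 1.45% × 346/365 = £1,333.2849
Total = £1,434.2712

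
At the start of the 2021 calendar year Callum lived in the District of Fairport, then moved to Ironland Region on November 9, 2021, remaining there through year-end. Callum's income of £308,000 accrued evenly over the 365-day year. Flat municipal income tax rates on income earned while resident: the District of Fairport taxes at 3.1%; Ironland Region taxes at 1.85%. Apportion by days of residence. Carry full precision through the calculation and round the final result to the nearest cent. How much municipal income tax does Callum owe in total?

The District of Fairport, January 1 – November 8, 2021: 312 days → £308,000 × 3.1% × 312/365 = £8,161.5781
Ironland Region, November 9 – December 31, 2021: 53 days → £308,000 × 1.85% × 53/365 = £827.3808
Total = £8,988.9589

£8,988.96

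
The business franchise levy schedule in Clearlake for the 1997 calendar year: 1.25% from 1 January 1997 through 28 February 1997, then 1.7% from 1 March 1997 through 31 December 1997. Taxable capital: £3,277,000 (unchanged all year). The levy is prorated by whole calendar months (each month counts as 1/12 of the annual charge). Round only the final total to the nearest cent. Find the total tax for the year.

£53,251.25

1 January – 28 February 1997: 2 months at 1.25% → £3,277,000 × 1.25% × 2/12 = £6,827.0833
1 March – 31 December 1997: 10 months at 1.7% → £3,277,000 × 1.7% × 10/12 = £46,424.1667
Total = £53,251.2500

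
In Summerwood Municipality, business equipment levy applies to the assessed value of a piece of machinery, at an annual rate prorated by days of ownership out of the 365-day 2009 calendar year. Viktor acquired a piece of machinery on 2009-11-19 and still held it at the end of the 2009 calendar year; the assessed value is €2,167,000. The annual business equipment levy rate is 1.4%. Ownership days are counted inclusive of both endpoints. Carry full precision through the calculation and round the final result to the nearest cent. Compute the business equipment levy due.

€3,574.07

Days held (2009-11-19 to 2009-12-31): 43 out of 365
Tax = €2,167,000 × 1.4% × 43/365 = €3,574.0658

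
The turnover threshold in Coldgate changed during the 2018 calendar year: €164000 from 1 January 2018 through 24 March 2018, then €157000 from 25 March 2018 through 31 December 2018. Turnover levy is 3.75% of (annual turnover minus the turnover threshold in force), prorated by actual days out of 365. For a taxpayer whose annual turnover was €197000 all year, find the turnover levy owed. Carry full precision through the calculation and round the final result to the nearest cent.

€1440.31

1 January – 24 March 2018: 83 days, exemption €164000 → (€197000 − €164000) × 3.75% × 83/365 = €281.4041
25 March – 31 December 2018: 282 days, exemption €157000 → (€197000 − €157000) × 3.75% × 282/365 = €1158.9041
Total = €1440.3082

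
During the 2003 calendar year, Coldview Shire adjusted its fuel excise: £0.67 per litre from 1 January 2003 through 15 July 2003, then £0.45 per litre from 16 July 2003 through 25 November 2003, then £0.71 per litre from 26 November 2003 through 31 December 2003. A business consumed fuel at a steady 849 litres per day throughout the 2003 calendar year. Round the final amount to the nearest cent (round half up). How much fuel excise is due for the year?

1 January – 15 July 2003: 196 days × 849 litres/day = 166,404 litres at £0.67/litre → £111,490.68
16 July – 25 November 2003: 133 days × 849 litres/day = 112,917 litres at £0.45/litre → £50,812.65
26 November – 31 December 2003: 36 days × 849 litres/day = 30,564 litres at £0.71/litre → £21,700.44

£184,003.77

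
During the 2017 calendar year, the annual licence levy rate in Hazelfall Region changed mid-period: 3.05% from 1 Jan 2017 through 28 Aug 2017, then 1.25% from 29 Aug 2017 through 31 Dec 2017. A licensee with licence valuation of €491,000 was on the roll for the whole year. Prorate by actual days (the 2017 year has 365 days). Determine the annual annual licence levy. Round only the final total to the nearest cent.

€11,948.79

1 Jan – 28 Aug 2017: 240 days at 3.05% → €491,000 × 3.05% × 240/365 = €9,846.9041
29 Aug – 31 Dec 2017: 125 days at 1.25% → €491,000 × 1.25% × 125/365 = €2,101.8836
Total = €11,948.7877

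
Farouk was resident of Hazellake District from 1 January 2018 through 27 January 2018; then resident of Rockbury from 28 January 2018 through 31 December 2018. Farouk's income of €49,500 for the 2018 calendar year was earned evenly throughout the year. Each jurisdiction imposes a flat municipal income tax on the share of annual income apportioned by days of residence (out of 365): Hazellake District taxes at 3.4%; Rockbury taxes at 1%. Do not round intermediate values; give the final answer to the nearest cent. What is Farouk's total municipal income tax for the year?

€582.88

Hazellake District, 1 January – 27 January 2018: 27 days → €49,500 × 3.4% × 27/365 = €124.4959
Rockbury, 28 January – 31 December 2018: 338 days → €49,500 × 1% × 338/365 = €458.3836
Total = €582.8795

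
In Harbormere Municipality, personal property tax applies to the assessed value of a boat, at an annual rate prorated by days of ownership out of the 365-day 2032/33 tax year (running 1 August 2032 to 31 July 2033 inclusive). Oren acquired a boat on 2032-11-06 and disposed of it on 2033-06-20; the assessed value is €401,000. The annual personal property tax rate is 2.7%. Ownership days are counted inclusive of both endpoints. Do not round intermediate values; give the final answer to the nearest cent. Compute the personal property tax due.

Days held (2032-11-06 to 2033-06-20): 227 out of 365
Tax = €401,000 × 2.7% × 227/365 = €6,733.5041

€6,733.50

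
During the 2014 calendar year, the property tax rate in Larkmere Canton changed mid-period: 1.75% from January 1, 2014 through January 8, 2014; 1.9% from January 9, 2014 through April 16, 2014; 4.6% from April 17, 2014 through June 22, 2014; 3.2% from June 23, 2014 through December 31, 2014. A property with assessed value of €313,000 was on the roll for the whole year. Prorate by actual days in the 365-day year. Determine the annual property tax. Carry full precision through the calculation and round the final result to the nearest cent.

€9,628.39

January 1 – January 8, 2014: 8 days at 1.75% → €313,000 × 1.75% × 8/365 = €120.0548
January 9 – April 16, 2014: 98 days at 1.9% → €313,000 × 1.9% × 98/365 = €1,596.7288
April 17 – June 22, 2014: 67 days at 4.6% → €313,000 × 4.6% × 67/365 = €2,642.9205
June 23 – December 31, 2014: 192 days at 3.2% → €313,000 × 3.2% × 192/365 = €5,268.6904
Total = €9,628.3945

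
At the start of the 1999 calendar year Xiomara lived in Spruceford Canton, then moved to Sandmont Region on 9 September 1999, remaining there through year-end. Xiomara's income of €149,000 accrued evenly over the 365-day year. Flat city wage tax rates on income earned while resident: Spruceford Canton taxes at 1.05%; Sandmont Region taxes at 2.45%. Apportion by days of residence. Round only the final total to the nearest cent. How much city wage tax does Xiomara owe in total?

€2,216.02

Spruceford Canton, 1 January – 8 September 1999: 251 days → €149,000 × 1.05% × 251/365 = €1,075.8616
Sandmont Region, 9 September – 31 December 1999: 114 days → €149,000 × 2.45% × 114/365 = €1,140.1562
Total = €2,216.0178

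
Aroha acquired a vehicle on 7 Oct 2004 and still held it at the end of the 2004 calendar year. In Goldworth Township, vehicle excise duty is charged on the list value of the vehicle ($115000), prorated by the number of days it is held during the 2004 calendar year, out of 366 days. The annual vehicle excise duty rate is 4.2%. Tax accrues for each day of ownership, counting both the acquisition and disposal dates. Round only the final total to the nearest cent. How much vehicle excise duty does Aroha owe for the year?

Days held (7 Oct – 31 Dec 2004): 86 out of 366
Tax = $115000 × 4.2% × 86/366 = $1134.9180

$1134.92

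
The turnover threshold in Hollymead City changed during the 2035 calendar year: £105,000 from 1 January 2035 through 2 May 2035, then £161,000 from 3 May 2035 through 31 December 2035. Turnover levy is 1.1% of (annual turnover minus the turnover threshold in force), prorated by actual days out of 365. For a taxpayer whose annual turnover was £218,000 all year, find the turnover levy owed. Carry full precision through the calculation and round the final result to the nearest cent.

1 January – 2 May 2035: 122 days, exemption £105,000 → (£218,000 − £105,000) × 1.1% × 122/365 = £415.4685
3 May – 31 December 2035: 243 days, exemption £161,000 → (£218,000 − £161,000) × 1.1% × 243/365 = £417.4274
Total = £832.8959

£832.90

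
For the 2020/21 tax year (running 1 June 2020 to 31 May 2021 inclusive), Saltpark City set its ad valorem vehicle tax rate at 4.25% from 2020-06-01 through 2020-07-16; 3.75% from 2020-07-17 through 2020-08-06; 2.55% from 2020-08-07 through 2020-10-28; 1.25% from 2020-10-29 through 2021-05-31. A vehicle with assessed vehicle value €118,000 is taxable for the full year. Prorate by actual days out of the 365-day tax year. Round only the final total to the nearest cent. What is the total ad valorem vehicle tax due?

2020-06-01 to 2020-07-16: 46 days at 4.25% → €118,000 × 4.25% × 46/365 = €632.0274
2020-07-17 to 2020-08-06: 21 days at 3.75% → €118,000 × 3.75% × 21/365 = €254.5890
2020-08-07 to 2020-10-28: 83 days at 2.55% → €118,000 × 2.55% × 83/365 = €684.2384
2020-10-29 to 2021-05-31: 215 days at 1.25% → €118,000 × 1.25% × 215/365 = €868.8356
Total = €2,439.6904

€2,439.69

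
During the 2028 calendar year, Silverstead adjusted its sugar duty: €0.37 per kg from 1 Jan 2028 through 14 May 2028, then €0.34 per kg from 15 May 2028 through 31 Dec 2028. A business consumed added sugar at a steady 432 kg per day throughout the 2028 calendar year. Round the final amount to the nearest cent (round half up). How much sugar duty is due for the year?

1 Jan – 14 May 2028: 135 days × 432 kg/day = 58,320 kg at €0.37/kg → €21578.40
15 May – 31 Dec 2028: 231 days × 432 kg/day = 99,792 kg at €0.34/kg → €33929.28

€55507.68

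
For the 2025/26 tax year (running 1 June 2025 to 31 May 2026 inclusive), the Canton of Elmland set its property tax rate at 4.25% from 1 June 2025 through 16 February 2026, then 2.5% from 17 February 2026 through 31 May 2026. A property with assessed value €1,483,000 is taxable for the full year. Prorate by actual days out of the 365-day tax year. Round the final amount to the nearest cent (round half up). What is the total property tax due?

€55,632.82

1 June 2025 – 16 February 2026: 261 days at 4.25% → €1,483,000 × 4.25% × 261/365 = €45,068.9795
17 February – 31 May 2026: 104 days at 2.5% → €1,483,000 × 2.5% × 104/365 = €10,563.8356
Total = €55,632.8151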